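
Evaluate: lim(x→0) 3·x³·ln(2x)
This is a 0·∞ indeterminate form.

Rewrite 0·∞ as a quotient (0/0 or ∞/∞ form), then apply L'Hôpital's rule:
  lim(x→0) 3·x³·ln(2x) = 0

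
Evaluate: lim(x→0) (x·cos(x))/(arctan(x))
This is a 0/0 indeterminate form.

Apply L'Hôpital's rule: differentiate numerator and denominator separately.
  f(x) = x·cos(x)   ⇒   f'(x) = -x·sin(x) + cos(x)
  g(x) = atan(x)   ⇒   g'(x) = 1/(x^2 + 1)
  lim(x→0) f'(x)/g'(x) = lim(x→0) (-x·sin(x) + cos(x))/(1/(x^2 + 1))
  = 1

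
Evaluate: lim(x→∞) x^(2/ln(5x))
This is an exponential indeterminate form.

For exponential indeterminate forms, take the natural log:
  Let L = lim(x→∞) x^(2/ln(5x))
  Then ln(L) = lim(x→∞) [exponent × ln(base)]
  Evaluate using L'Hôpital or standard limits, then exponentiate.
  L = e²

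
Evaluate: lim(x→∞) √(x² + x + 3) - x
This is an ∞-∞ indeterminate form.

Combine fractions or rationalize to convert ∞-∞ to 0/0 form:
  lim(x→∞) √(x² + x + 3) - x = 1/2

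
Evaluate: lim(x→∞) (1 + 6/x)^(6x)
This is an exponential indeterminate form.

For exponential indeterminate forms, take the natural log:
  Let L = lim(x→∞) (1 + 6/x)^(6x)
  Then ln(L) = lim(x→∞) [exponent × ln(base)]
  Evaluate using L'Hôpital or standard limits, then exponentiate.
  L = e^(36)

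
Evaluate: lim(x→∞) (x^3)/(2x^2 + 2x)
This is an ∞/∞ indeterminate form.

Apply L'Hôpital's rule: differentiate numerator and denominator separately.
  f(x) = x^3   ⇒   f'(x) = 3·x^2
  g(x) = 2·x^2 + 2·x   ⇒   g'(x) = 4·x + 2
  lim(x→∞) f'(x)/g'(x) = lim(x→∞) (3·x^2)/(4·x + 2)
  = ∞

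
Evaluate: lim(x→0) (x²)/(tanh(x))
This is a 0/0 indeterminate form.

Apply L'Hôpital's rule: differentiate numerator and denominator separately.
  f(x) = x^2   ⇒   f'(x) = 2·x
  g(x) = tanh(x)   ⇒   g'(x) = 1 - tanh(x)^2
  lim(x→0) f'(x)/g'(x) = lim(x→0) (2·x)/(1 - tanh(x)^2)
  = 0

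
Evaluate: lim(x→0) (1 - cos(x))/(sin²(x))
This is a 0/0 indeterminate form.

Apply L'Hôpital's rule: differentiate numerator and denominator separately.
  f(x) = 1 - cos(x)   ⇒   f'(x) = sin(x)
  g(x) = sin(x)^2   ⇒   g'(x) = 2·sin(x)·cos(x)
  lim(x→0) f'(x)/g'(x) = lim(x→0) (sin(x))/(2·sin(x)·cos(x))
  = 1/2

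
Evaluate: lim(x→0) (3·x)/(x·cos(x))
This is a 0/0 indeterminate form.

Apply L'Hôpital's rule: differentiate numerator and denominator separately.
  f(x) = 3·x   ⇒   f'(x) = 3
  g(x) = x·cos(x)   ⇒   g'(x) = -x·sin(x) + cos(x)
  lim(x→0) f'(x)/g'(x) = lim(x→0) (3)/(-x·sin(x) + cos(x))
  = 3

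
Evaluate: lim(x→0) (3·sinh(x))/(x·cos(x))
This is a 0/0 indeterminate form.

Apply L'Hôpital's rule: differentiate numerator and denominator separately.
  f(x) = 3·sinh(x)   ⇒   f'(x) = 3·cosh(x)
  g(x) = x·cos(x)   ⇒   g'(x) = -x·sin(x) + cos(x)
  lim(x→0) f'(x)/g'(x) = lim(x→0) (3·cosh(x))/(-x·sin(x) + cos(x))
  = 3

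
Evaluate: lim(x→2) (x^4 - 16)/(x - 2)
This is a standard limit.

Factor or rationalize the expression:
  lim(x→2) (x^4 - 16)/(x - 2) = 32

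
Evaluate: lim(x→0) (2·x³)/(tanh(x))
This is a 0/0 indeterminate form.

Apply L'Hôpital's rule: differentiate numerator and denominator separately.
  f(x) = 2·x^3   ⇒   f'(x) = 6·x^2
  g(x) = tanh(x)   ⇒   g'(x) = 1 - tanh(x)^2
  lim(x→0) f'(x)/g'(x) = lim(x→0) (6·x^2)/(1 - tanh(x)^2)
  = 0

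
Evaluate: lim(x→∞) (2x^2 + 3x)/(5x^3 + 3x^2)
This is an ∞/∞ indeterminate form.

Apply L'Hôpital's rule: differentiate numerator and denominator separately.
  f(x) = 2·x^2 + 3·x   ⇒   f'(x) = 4·x + 3
  g(x) = 5·x^3 + 3·x^2   ⇒   g'(x) = 15·x^2 + 6·x
  lim(x→∞) f'(x)/g'(x) = lim(x→∞) (4·x + 3)/(15·x^2 + 6·x)
  = 0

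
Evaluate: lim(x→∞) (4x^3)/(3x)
This is an ∞/∞ indeterminate form.

Apply L'Hôpital's rule: differentiate numerator and denominator separately.
  f(x) = 4·x^3   ⇒   f'(x) = 12·x^2
  g(x) = 3·x   ⇒   g'(x) = 3
  lim(x→∞) f'(x)/g'(x) = lim(x→∞) (12·x^2)/(3)
  = ∞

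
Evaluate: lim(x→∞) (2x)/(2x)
This is an ∞/∞ indeterminate form.

Apply L'Hôpital's rule: differentiate numerator and denominator separately.
  f(x) = 2·x   ⇒   f'(x) = 2
  g(x) = 2·x   ⇒   g'(x) = 2
  lim(x→∞) f'(x)/g'(x) = lim(x→∞) (2)/(2)
  = 1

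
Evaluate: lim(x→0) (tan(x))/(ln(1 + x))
This is a 0/0 indeterminate form.

Apply L'Hôpital's rule: differentiate numerator and denominator separately.
  f(x) = tan(x)   ⇒   f'(x) = tan(x)^2 + 1
  g(x) = ln(x + 1)   ⇒   g'(x) = 1/(x + 1)
  lim(x→0) f'(x)/g'(x) = lim(x→0) (tan(x)^2 + 1)/(1/(x + 1))
  = 1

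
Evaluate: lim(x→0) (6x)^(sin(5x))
This is an exponential indeterminate form.

For exponential indeterminate forms, take the natural log:
  Let L = lim(x→0) (6x)^(sin(5x))
  Then ln(L) = lim(x→0) [exponent × ln(base)]
  Evaluate using L'Hôpital or standard limits, then exponentiate.
  L = 1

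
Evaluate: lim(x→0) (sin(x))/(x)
This is a 0/0 indeterminate form.

Apply L'Hôpital's rule: differentiate numerator and denominator separately.
  f(x) = sin(x)   ⇒   f'(x) = cos(x)
  g(x) = x   ⇒   g'(x) = 1
  lim(x→0) f'(x)/g'(x) = lim(x→0) (cos(x))/(1)
  = 1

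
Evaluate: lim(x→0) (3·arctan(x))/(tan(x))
This is a 0/0 indeterminate form.

Apply L'Hôpital's rule: differentiate numerator and denominator separately.
  f(x) = 3·atan(x)   ⇒   f'(x) = 3/(x^2 + 1)
  g(x) = tan(x)   ⇒   g'(x) = tan(x)^2 + 1
  lim(x→0) f'(x)/g'(x) = lim(x→0) (3/(x^2 + 1))/(tan(x)^2 + 1)
  = 3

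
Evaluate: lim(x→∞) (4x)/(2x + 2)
This is an ∞/∞ indeterminate form.

Apply L'Hôpital's rule: differentiate numerator and denominator separately.
  f(x) = 4·x   ⇒   f'(x) = 4
  g(x) = 2·x + 2   ⇒   g'(x) = 2
  lim(x→∞) f'(x)/g'(x) = lim(x→∞) (4)/(2)
  = 2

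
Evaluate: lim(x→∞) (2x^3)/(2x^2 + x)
This is an ∞/∞ indeterminate form.

Apply L'Hôpital's rule: differentiate numerator and denominator separately.
  f(x) = 2·x^3   ⇒   f'(x) = 6·x^2
  g(x) = 2·x^2 + x   ⇒   g'(x) = 4·x + 1
  lim(x→∞) f'(x)/g'(x) = lim(x→∞) (6·x^2)/(4·x + 1)
  = ∞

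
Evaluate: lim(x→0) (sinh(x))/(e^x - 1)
This is a 0/0 indeterminate form.

Apply L'Hôpital's rule: differentiate numerator and denominator separately.
  f(x) = sinh(x)   ⇒   f'(x) = cosh(x)
  g(x) = e^(x) - 1   ⇒   g'(x) = e^(x)
  lim(x→0) f'(x)/g'(x) = lim(x→0) (cosh(x))/(e^(x))
  = 1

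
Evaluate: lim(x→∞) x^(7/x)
This is an exponential indeterminate form.

For exponential indeterminate forms, take the natural log:
  Let L = lim(x→∞) x^(7/x)
  Then ln(L) = lim(x→∞) [exponent × ln(base)]
  Evaluate using L'Hôpital or standard limits, then exponentiate.
  L = 1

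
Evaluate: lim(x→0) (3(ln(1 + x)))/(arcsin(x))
This is a 0/0 indeterminate form.

Apply L'Hôpital's rule: differentiate numerator and denominator separately.
  f(x) = 3·ln(x + 1)   ⇒   f'(x) = 3/(x + 1)
  g(x) = asin(x)   ⇒   g'(x) = 1/sqrt(1 - x^2)
  lim(x→0) f'(x)/g'(x) = lim(x→0) (3/(x + 1))/(1/sqrt(1 - x^2))
  = 3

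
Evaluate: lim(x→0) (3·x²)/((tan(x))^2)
This is a 0/0 indeterminate form.

Apply L'Hôpital's rule: differentiate numerator and denominator separately.
  f(x) = 3·x^2   ⇒   f'(x) = 6·x
  g(x) = tan(x)^2   ⇒   g'(x) = (2·tan(x)^2 + 2)·tan(x)
  lim(x→0) f'(x)/g'(x) = lim(x→0) (6·x)/((2·tan(x)^2 + 2)·tan(x))
  = 3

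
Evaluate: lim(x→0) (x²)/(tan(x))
This is a 0/0 indeterminate form.

Apply L'Hôpital's rule: differentiate numerator and denominator separately.
  f(x) = x^2   ⇒   f'(x) = 2·x
  g(x) = tan(x)   ⇒   g'(x) = tan(x)^2 + 1
  lim(x→0) f'(x)/g'(x) = lim(x→0) (2·x)/(tan(x)^2 + 1)
  = 0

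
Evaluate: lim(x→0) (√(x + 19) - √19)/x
This is a standard limit.

Factor or rationalize the expression:
  lim(x→0) (√(x + 19) - √19)/x = sqrt(19)/38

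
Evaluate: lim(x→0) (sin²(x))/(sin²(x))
This is a 0/0 indeterminate form.

Apply L'Hôpital's rule: differentiate numerator and denominator separately.
  f(x) = sin(x)^2   ⇒   f'(x) = 2·sin(x)·cos(x)
  g(x) = sin(x)^2   ⇒   g'(x) = 2·sin(x)·cos(x)
  lim(x→0) f'(x)/g'(x) = lim(x→0) (2·sin(x)·cos(x))/(2·sin(x)·cos(x))
  = 1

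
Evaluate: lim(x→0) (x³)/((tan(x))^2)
This is a 0/0 indeterminate form.

Apply L'Hôpital's rule: differentiate numerator and denominator separately.
  f(x) = x^3   ⇒   f'(x) = 3·x^2
  g(x) = tan(x)^2   ⇒   g'(x) = (2·tan(x)^2 + 2)·tan(x)
  lim(x→0) f'(x)/g'(x) = lim(x→0) (3·x^2)/((2·tan(x)^2 + 2)·tan(x))
  = 0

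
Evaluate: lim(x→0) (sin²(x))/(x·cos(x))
This is a 0/0 indeterminate form.

Apply L'Hôpital's rule: differentiate numerator and denominator separately.
  f(x) = sin(x)^2   ⇒   f'(x) = 2·sin(x)·cos(x)
  g(x) = x·cos(x)   ⇒   g'(x) = -x·sin(x) + cos(x)
  lim(x→0) f'(x)/g'(x) = lim(x→0) (2·sin(x)·cos(x))/(-x·sin(x) + cos(x))
  = 0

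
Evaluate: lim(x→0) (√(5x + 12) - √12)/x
This is a standard limit.

Factor or rationalize the expression:
  lim(x→0) (√(5x + 12) - √12)/x = 5·sqrt(3)/12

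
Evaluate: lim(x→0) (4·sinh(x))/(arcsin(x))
This is a 0/0 indeterminate form.

Apply L'Hôpital's rule: differentiate numerator and denominator separately.
  f(x) = 4·sinh(x)   ⇒   f'(x) = 4·cosh(x)
  g(x) = asin(x)   ⇒   g'(x) = 1/sqrt(1 - x^2)
  lim(x→0) f'(x)/g'(x) = lim(x→0) (4·cosh(x))/(1/sqrt(1 - x^2))
  = 4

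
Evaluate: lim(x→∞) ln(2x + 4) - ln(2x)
This is an ∞-∞ indeterminate form.

Combine fractions or rationalize to convert ∞-∞ to 0/0 form:
  lim(x→∞) ln(2x + 4) - ln(2x) = 0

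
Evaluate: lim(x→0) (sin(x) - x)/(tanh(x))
This is a 0/0 indeterminate form.

Apply L'Hôpital's rule: differentiate numerator and denominator separately.
  f(x) = -x + sin(x)   ⇒   f'(x) = cos(x) - 1
  g(x) = tanh(x)   ⇒   g'(x) = 1 - tanh(x)^2
  lim(x→0) f'(x)/g'(x) = lim(x→0) (cos(x) - 1)/(1 - tanh(x)^2)
  = 0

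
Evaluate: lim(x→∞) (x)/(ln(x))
This is an ∞/∞ indeterminate form.

Apply L'Hôpital's rule: differentiate numerator and denominator separately.
  f(x) = x   ⇒   f'(x) = 1
  g(x) = ln(x)   ⇒   g'(x) = 1/x
  lim(x→∞) f'(x)/g'(x) = lim(x→∞) (1)/(1/x)
  = ∞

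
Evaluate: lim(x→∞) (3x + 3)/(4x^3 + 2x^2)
This is an ∞/∞ indeterminate form.

Apply L'Hôpital's rule: differentiate numerator and denominator separately.
  f(x) = 3·x + 3   ⇒   f'(x) = 3
  g(x) = 4·x^3 + 2·x^2   ⇒   g'(x) = 12·x^2 + 4·x
  lim(x→∞) f'(x)/g'(x) = lim(x→∞) (3)/(12·x^2 + 4·x)
  = 0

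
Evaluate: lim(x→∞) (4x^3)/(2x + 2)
This is an ∞/∞ indeterminate form.

Apply L'Hôpital's rule: differentiate numerator and denominator separately.
  f(x) = 4·x^3   ⇒   f'(x) = 12·x^2
  g(x) = 2·x + 2   ⇒   g'(x) = 2
  lim(x→∞) f'(x)/g'(x) = lim(x→∞) (12·x^2)/(2)
  = ∞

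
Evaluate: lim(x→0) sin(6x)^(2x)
This is an exponential indeterminate form.

For exponential indeterminate forms, take the natural log:
  Let L = lim(x→0) sin(6x)^(2x)
  Then ln(L) = lim(x→0) [exponent × ln(base)]
  Evaluate using L'Hôpital or standard limits, then exponentiate.
  L = 1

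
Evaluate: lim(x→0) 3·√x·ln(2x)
This is a 0·∞ indeterminate form.

Rewrite 0·∞ as a quotient (0/0 or ∞/∞ form), then apply L'Hôpital's rule:
  lim(x→0) 3·√x·ln(2x) = 0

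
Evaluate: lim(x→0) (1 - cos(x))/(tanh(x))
This is a 0/0 indeterminate form.

Apply L'Hôpital's rule: differentiate numerator and denominator separately.
  f(x) = 1 - cos(x)   ⇒   f'(x) = sin(x)
  g(x) = tanh(x)   ⇒   g'(x) = 1 - tanh(x)^2
  lim(x→0) f'(x)/g'(x) = lim(x→0) (sin(x))/(1 - tanh(x)^2)
  = 0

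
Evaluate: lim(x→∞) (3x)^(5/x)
This is an exponential indeterminate form.

For exponential indeterminate forms, take the natural log:
  Let L = lim(x→∞) (3x)^(5/x)
  Then ln(L) = lim(x→∞) [exponent × ln(base)]
  Evaluate using L'Hôpital or standard limits, then exponentiate.
  L = 1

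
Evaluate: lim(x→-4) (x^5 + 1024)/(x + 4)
This is a standard limit.

Factor or rationalize the expression:
  lim(x→-4) (x^5 + 1024)/(x + 4) = 1280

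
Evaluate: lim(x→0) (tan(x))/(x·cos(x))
This is a 0/0 indeterminate form.

Apply L'Hôpital's rule: differentiate numerator and denominator separately.
  f(x) = tan(x)   ⇒   f'(x) = tan(x)^2 + 1
  g(x) = x·cos(x)   ⇒   g'(x) = -x·sin(x) + cos(x)
  lim(x→0) f'(x)/g'(x) = lim(x→0) (tan(x)^2 + 1)/(-x·sin(x) + cos(x))
  = 1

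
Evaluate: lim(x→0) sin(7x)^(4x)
This is an exponential indeterminate form.

For exponential indeterminate forms, take the natural log:
  Let L = lim(x→0) sin(7x)^(4x)
  Then ln(L) = lim(x→0) [exponent × ln(base)]
  Evaluate using L'Hôpital or standard limits, then exponentiate.
  L = 1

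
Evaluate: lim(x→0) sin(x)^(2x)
This is an exponential indeterminate form.

For exponential indeterminate forms, take the natural log:
  Let L = lim(x→0) sin(x)^(2x)
  Then ln(L) = lim(x→0) [exponent × ln(base)]
  Evaluate using L'Hôpital or standard limits, then exponentiate.
  L = 1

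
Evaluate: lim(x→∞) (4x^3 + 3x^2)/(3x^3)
This is an ∞/∞ indeterminate form.

Apply L'Hôpital's rule: differentiate numerator and denominator separately.
  f(x) = 4·x^3 + 3·x^2   ⇒   f'(x) = 12·x^2 + 6·x
  g(x) = 3·x^3   ⇒   g'(x) = 9·x^2
  lim(x→∞) f'(x)/g'(x) = lim(x→∞) (12·x^2 + 6·x)/(9·x^2)
  = 4/3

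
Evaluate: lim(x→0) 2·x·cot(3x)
This is a 0·∞ indeterminate form.

Rewrite 0·∞ as a quotient (0/0 or ∞/∞ form), then apply L'Hôpital's rule:
  lim(x→0) 2·x·cot(3x) = 2/3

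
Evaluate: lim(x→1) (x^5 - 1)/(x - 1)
This is a standard limit.

Factor or rationalize the expression:
  lim(x→1) (x^5 - 1)/(x - 1) = 5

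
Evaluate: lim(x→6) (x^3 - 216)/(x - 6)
This is a standard limit.

Factor or rationalize the expression:
  lim(x→6) (x^3 - 216)/(x - 6) = 108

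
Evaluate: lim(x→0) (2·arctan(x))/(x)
This is a 0/0 indeterminate form.

Apply L'Hôpital's rule: differentiate numerator and denominator separately.
  f(x) = 2·atan(x)   ⇒   f'(x) = 2/(x^2 + 1)
  g(x) = x   ⇒   g'(x) = 1
  lim(x→0) f'(x)/g'(x) = lim(x→0) (2/(x^2 + 1))/(1)
  = 2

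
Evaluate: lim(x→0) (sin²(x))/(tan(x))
This is a 0/0 indeterminate form.

Apply L'Hôpital's rule: differentiate numerator and denominator separately.
  f(x) = sin(x)^2   ⇒   f'(x) = 2·sin(x)·cos(x)
  g(x) = tan(x)   ⇒   g'(x) = tan(x)^2 + 1
  lim(x→0) f'(x)/g'(x) = lim(x→0) (2·sin(x)·cos(x))/(tan(x)^2 + 1)
  = 0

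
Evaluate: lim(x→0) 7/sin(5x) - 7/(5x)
This is an ∞-∞ indeterminate form.

Combine fractions or rationalize to convert ∞-∞ to 0/0 form:
  lim(x→0) 7/sin(5x) - 7/(5x) = 0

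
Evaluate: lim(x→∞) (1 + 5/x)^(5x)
This is an exponential indeterminate form.

For exponential indeterminate forms, take the natural log:
  Let L = lim(x→∞) (1 + 5/x)^(5x)
  Then ln(L) = lim(x→∞) [exponent × ln(base)]
  Evaluate using L'Hôpital or standard limits, then exponentiate.
  L = e^(25)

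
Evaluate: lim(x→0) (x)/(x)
This is a 0/0 indeterminate form.

Apply L'Hôpital's rule: differentiate numerator and denominator separately.
  f(x) = x   ⇒   f'(x) = 1
  g(x) = x   ⇒   g'(x) = 1
  lim(x→0) f'(x)/g'(x) = lim(x→0) (1)/(1)
  = 1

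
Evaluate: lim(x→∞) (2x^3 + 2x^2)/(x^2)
This is an ∞/∞ indeterminate form.

Apply L'Hôpital's rule: differentiate numerator and denominator separately.
  f(x) = 2·x^3 + 2·x^2   ⇒   f'(x) = 6·x^2 + 4·x
  g(x) = x^2   ⇒   g'(x) = 2·x
  lim(x→∞) f'(x)/g'(x) = lim(x→∞) (6·x^2 + 4·x)/(2·x)
  = ∞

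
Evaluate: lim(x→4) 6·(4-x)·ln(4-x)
This is a 0·∞ indeterminate form.

Rewrite 0·∞ as a quotient (0/0 or ∞/∞ form), then apply L'Hôpital's rule:
  lim(x→4) 6·(4-x)·ln(4-x) = 0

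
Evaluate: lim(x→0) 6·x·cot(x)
This is a 0·∞ indeterminate form.

Rewrite 0·∞ as a quotient (0/0 or ∞/∞ form), then apply L'Hôpital's rule:
  lim(x→0) 6·x·cot(x) = 6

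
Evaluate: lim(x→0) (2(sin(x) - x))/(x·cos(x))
This is a 0/0 indeterminate form.

Apply L'Hôpital's rule: differentiate numerator and denominator separately.
  f(x) = -2·x + 2·sin(x)   ⇒   f'(x) = 2·cos(x) - 2
  g(x) = x·cos(x)   ⇒   g'(x) = -x·sin(x) + cos(x)
  lim(x→0) f'(x)/g'(x) = lim(x→0) (2·cos(x) - 2)/(-x·sin(x) + cos(x))
  = 0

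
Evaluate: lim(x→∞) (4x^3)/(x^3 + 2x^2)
This is an ∞/∞ indeterminate form.

Apply L'Hôpital's rule: differentiate numerator and denominator separately.
  f(x) = 4·x^3   ⇒   f'(x) = 12·x^2
  g(x) = x^3 + 2·x^2   ⇒   g'(x) = 3·x^2 + 4·x
  lim(x→∞) f'(x)/g'(x) = lim(x→∞) (12·x^2)/(3·x^2 + 4·x)
  = 4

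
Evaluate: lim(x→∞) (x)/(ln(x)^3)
This is an ∞/∞ indeterminate form.

Apply L'Hôpital's rule: differentiate numerator and denominator separately.
  f(x) = x   ⇒   f'(x) = 1
  g(x) = ln(x)^3   ⇒   g'(x) = 3·ln(x)^2/x
  lim(x→∞) f'(x)/g'(x) = lim(x→∞) (1)/(3·ln(x)^2/x)
  = ∞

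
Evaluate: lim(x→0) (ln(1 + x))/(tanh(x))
This is a 0/0 indeterminate form.

Apply L'Hôpital's rule: differentiate numerator and denominator separately.
  f(x) = ln(x + 1)   ⇒   f'(x) = 1/(x + 1)
  g(x) = tanh(x)   ⇒   g'(x) = 1 - tanh(x)^2
  lim(x→0) f'(x)/g'(x) = lim(x→0) (1/(x + 1))/(1 - tanh(x)^2)
  = 1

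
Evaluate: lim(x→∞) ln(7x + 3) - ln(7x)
This is an ∞-∞ indeterminate form.

Combine fractions or rationalize to convert ∞-∞ to 0/0 form:
  lim(x→∞) ln(7x + 3) - ln(7x) = 0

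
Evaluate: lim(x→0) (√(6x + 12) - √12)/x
This is a standard limit.

Factor or rationalize the expression:
  lim(x→0) (√(6x + 12) - √12)/x = sqrt(3)/2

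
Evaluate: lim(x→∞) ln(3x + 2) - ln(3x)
This is an ∞-∞ indeterminate form.

Combine fractions or rationalize to convert ∞-∞ to 0/0 form:
  lim(x→∞) ln(3x + 2) - ln(3x) = 0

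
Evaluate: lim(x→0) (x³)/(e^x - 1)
This is a 0/0 indeterminate form.

Apply L'Hôpital's rule: differentiate numerator and denominator separately.
  f(x) = x^3   ⇒   f'(x) = 3·x^2
  g(x) = e^(x) - 1   ⇒   g'(x) = e^(x)
  lim(x→0) f'(x)/g'(x) = lim(x→0) (3·x^2)/(e^(x))
  = 0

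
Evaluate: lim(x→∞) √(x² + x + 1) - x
This is an ∞-∞ indeterminate form.

Combine fractions or rationalize to convert ∞-∞ to 0/0 form:
  lim(x→∞) √(x² + x + 1) - x = 1/2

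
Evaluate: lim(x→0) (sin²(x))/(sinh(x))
This is a 0/0 indeterminate form.

Apply L'Hôpital's rule: differentiate numerator and denominator separately.
  f(x) = sin(x)^2   ⇒   f'(x) = 2·sin(x)·cos(x)
  g(x) = sinh(x)   ⇒   g'(x) = cosh(x)
  lim(x→0) f'(x)/g'(x) = lim(x→0) (2·sin(x)·cos(x))/(cosh(x))
  = 0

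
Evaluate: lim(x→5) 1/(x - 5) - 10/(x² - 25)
This is an ∞-∞ indeterminate form.

Combine fractions or rationalize to convert ∞-∞ to 0/0 form:
  lim(x→5) 1/(x - 5) - 10/(x² - 25) = 1/10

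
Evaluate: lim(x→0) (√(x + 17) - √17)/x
This is a standard limit.

Factor or rationalize the expression:
  lim(x→0) (√(x + 17) - √17)/x = sqrt(17)/34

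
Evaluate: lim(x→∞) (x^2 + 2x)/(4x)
This is an ∞/∞ indeterminate form.

Apply L'Hôpital's rule: differentiate numerator and denominator separately.
  f(x) = x^2 + 2·x   ⇒   f'(x) = 2·x + 2
  g(x) = 4·x   ⇒   g'(x) = 4
  lim(x→∞) f'(x)/g'(x) = lim(x→∞) (2·x + 2)/(4)
  = ∞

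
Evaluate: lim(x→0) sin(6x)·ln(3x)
This is a 0·∞ indeterminate form.

Rewrite 0·∞ as a quotient (0/0 or ∞/∞ form), then apply L'Hôpital's rule:
  lim(x→0) sin(6x)·ln(3x) = 0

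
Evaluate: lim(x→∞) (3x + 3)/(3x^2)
This is an ∞/∞ indeterminate form.

Apply L'Hôpital's rule: differentiate numerator and denominator separately.
  f(x) = 3·x + 3   ⇒   f'(x) = 3
  g(x) = 3·x^2   ⇒   g'(x) = 6·x
  lim(x→∞) f'(x)/g'(x) = lim(x→∞) (3)/(6·x)
  = 0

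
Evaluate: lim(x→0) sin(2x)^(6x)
This is an exponential indeterminate form.

For exponential indeterminate forms, take the natural log:
  Let L = lim(x→0) sin(2x)^(6x)
  Then ln(L) = lim(x→0) [exponent × ln(base)]
  Evaluate using L'Hôpital or standard limits, then exponentiate.
  L = 1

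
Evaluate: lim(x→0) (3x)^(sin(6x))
This is an exponential indeterminate form.

For exponential indeterminate forms, take the natural log:
  Let L = lim(x→0) (3x)^(sin(6x))
  Then ln(L) = lim(x→0) [exponent × ln(base)]
  Evaluate using L'Hôpital or standard limits, then exponentiate.
  L = 1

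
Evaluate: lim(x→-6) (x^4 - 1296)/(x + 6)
This is a standard limit.

Factor or rationalize the expression:
  lim(x→-6) (x^4 - 1296)/(x + 6) = -864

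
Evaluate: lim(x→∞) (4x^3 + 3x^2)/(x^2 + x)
This is an ∞/∞ indeterminate form.

Apply L'Hôpital's rule: differentiate numerator and denominator separately.
  f(x) = 4·x^3 + 3·x^2   ⇒   f'(x) = 12·x^2 + 6·x
  g(x) = x^2 + x   ⇒   g'(x) = 2·x + 1
  lim(x→∞) f'(x)/g'(x) = lim(x→∞) (12·x^2 + 6·x)/(2·x + 1)
  = ∞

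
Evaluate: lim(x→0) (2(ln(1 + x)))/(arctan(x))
This is a 0/0 indeterminate form.

Apply L'Hôpital's rule: differentiate numerator and denominator separately.
  f(x) = 2·ln(x + 1)   ⇒   f'(x) = 2/(x + 1)
  g(x) = atan(x)   ⇒   g'(x) = 1/(x^2 + 1)
  lim(x→0) f'(x)/g'(x) = lim(x→0) (2/(x + 1))/(1/(x^2 + 1))
  = 2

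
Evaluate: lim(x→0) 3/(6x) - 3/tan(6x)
This is an ∞-∞ indeterminate form.

Combine fractions or rationalize to convert ∞-∞ to 0/0 form:
  lim(x→0) 3/(6x) - 3/tan(6x) = 0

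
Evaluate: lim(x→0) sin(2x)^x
This is an exponential indeterminate form.

For exponential indeterminate forms, take the natural log:
  Let L = lim(x→0) sin(2x)^x
  Then ln(L) = lim(x→0) [exponent × ln(base)]
  Evaluate using L'Hôpital or standard limits, then exponentiate.
  L = 1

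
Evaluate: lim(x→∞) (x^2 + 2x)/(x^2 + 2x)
This is an ∞/∞ indeterminate form.

Apply L'Hôpital's rule: differentiate numerator and denominator separately.
  f(x) = x^2 + 2·x   ⇒   f'(x) = 2·x + 2
  g(x) = x^2 + 2·x   ⇒   g'(x) = 2·x + 2
  lim(x→∞) f'(x)/g'(x) = lim(x→∞) (2·x + 2)/(2·x + 2)
  = 1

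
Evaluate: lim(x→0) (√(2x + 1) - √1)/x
This is a standard limit.

Factor or rationalize the expression:
  lim(x→0) (√(2x + 1) - √1)/x = 1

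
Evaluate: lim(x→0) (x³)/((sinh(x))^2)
This is a 0/0 indeterminate form.

Apply L'Hôpital's rule: differentiate numerator and denominator separately.
  f(x) = x^3   ⇒   f'(x) = 3·x^2
  g(x) = sinh(x)^2   ⇒   g'(x) = 2·sinh(x)·cosh(x)
  lim(x→0) f'(x)/g'(x) = lim(x→0) (3·x^2)/(2·sinh(x)·cosh(x))
  = 0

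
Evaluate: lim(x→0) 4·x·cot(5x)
This is a 0·∞ indeterminate form.

Rewrite 0·∞ as a quotient (0/0 or ∞/∞ form), then apply L'Hôpital's rule:
  lim(x→0) 4·x·cot(5x) = 4/5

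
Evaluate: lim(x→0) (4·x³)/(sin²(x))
This is a 0/0 indeterminate form.

Apply L'Hôpital's rule: differentiate numerator and denominator separately.
  f(x) = 4·x^3   ⇒   f'(x) = 12·x^2
  g(x) = sin(x)^2   ⇒   g'(x) = 2·sin(x)·cos(x)
  lim(x→0) f'(x)/g'(x) = lim(x→0) (12·x^2)/(2·sin(x)·cos(x))
  = 0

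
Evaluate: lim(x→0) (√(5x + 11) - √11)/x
This is a standard limit.

Factor or rationalize the expression:
  lim(x→0) (√(5x + 11) - √11)/x = 5·sqrt(11)/22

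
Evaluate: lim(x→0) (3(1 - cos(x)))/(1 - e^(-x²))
This is a 0/0 indeterminate form.

Apply L'Hôpital's rule: differentiate numerator and denominator separately.
  f(x) = 3 - 3·cos(x)   ⇒   f'(x) = 3·sin(x)
  g(x) = 1 - e^(-x^2)   ⇒   g'(x) = 2·x·e^(-x^2)
  lim(x→0) f'(x)/g'(x) = lim(x→0) (3·sin(x))/(2·x·e^(-x^2))
  = 3/2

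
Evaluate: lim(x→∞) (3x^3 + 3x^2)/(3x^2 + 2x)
This is an ∞/∞ indeterminate form.

Apply L'Hôpital's rule: differentiate numerator and denominator separately.
  f(x) = 3·x^3 + 3·x^2   ⇒   f'(x) = 9·x^2 + 6·x
  g(x) = 3·x^2 + 2·x   ⇒   g'(x) = 6·x + 2
  lim(x→∞) f'(x)/g'(x) = lim(x→∞) (9·x^2 + 6·x)/(6·x + 2)
  = ∞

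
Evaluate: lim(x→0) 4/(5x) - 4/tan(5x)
This is an ∞-∞ indeterminate form.

Combine fractions or rationalize to convert ∞-∞ to 0/0 form:
  lim(x→0) 4/(5x) - 4/tan(5x) = 0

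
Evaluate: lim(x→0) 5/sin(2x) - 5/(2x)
This is an ∞-∞ indeterminate form.

Combine fractions or rationalize to convert ∞-∞ to 0/0 form:
  lim(x→0) 5/sin(2x) - 5/(2x) = 0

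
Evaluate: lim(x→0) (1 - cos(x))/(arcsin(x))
This is a 0/0 indeterminate form.

Apply L'Hôpital's rule: differentiate numerator and denominator separately.
  f(x) = 1 - cos(x)   ⇒   f'(x) = sin(x)
  g(x) = asin(x)   ⇒   g'(x) = 1/sqrt(1 - x^2)
  lim(x→0) f'(x)/g'(x) = lim(x→0) (sin(x))/(1/sqrt(1 - x^2))
  = 0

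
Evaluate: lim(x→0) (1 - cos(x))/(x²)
This is a 0/0 indeterminate form.

Apply L'Hôpital's rule: differentiate numerator and denominator separately.
  f(x) = 1 - cos(x)   ⇒   f'(x) = sin(x)
  g(x) = x^2   ⇒   g'(x) = 2·x
  lim(x→0) f'(x)/g'(x) = lim(x→0) (sin(x))/(2·x)
  = 1/2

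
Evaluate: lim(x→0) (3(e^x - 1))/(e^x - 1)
This is a 0/0 indeterminate form.

Apply L'Hôpital's rule: differentiate numerator and denominator separately.
  f(x) = 3·e^(x) - 3   ⇒   f'(x) = 3·e^(x)
  g(x) = e^(x) - 1   ⇒   g'(x) = e^(x)
  lim(x→0) f'(x)/g'(x) = lim(x→0) (3·e^(x))/(e^(x))
  = 3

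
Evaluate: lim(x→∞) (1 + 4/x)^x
This is an exponential indeterminate form.

For exponential indeterminate forms, take the natural log:
  Let L = lim(x→∞) (1 + 4/x)^x
  Then ln(L) = lim(x→∞) [exponent × ln(base)]
  Evaluate using L'Hôpital or standard limits, then exponentiate.
  L = e^(4)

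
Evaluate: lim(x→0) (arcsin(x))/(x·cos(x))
This is a 0/0 indeterminate form.

Apply L'Hôpital's rule: differentiate numerator and denominator separately.
  f(x) = asin(x)   ⇒   f'(x) = 1/sqrt(1 - x^2)
  g(x) = x·cos(x)   ⇒   g'(x) = -x·sin(x) + cos(x)
  lim(x→0) f'(x)/g'(x) = lim(x→0) (1/sqrt(1 - x^2))/(-x·sin(x) + cos(x))
  = 1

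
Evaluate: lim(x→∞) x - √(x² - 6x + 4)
This is an ∞-∞ indeterminate form.

Combine fractions or rationalize to convert ∞-∞ to 0/0 form:
  lim(x→∞) x - √(x² - 6x + 4) = 3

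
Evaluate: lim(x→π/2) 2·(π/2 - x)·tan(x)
This is a 0·∞ indeterminate form.

Rewrite 0·∞ as a quotient (0/0 or ∞/∞ form), then apply L'Hôpital's rule:
  lim(x→π/2) 2·(π/2 - x)·tan(x) = 2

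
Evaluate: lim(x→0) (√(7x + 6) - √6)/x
This is a standard limit.

Factor or rationalize the expression:
  lim(x→0) (√(7x + 6) - √6)/x = 7·sqrt(6)/12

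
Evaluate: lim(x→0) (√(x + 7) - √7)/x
This is a standard limit.

Factor or rationalize the expression:
  lim(x→0) (√(x + 7) - √7)/x = sqrt(7)/14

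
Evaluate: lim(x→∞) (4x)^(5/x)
This is an exponential indeterminate form.

For exponential indeterminate forms, take the natural log:
  Let L = lim(x→∞) (4x)^(5/x)
  Then ln(L) = lim(x→∞) [exponent × ln(base)]
  Evaluate using L'Hôpital or standard limits, then exponentiate.
  L = 1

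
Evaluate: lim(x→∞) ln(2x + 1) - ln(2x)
This is an ∞-∞ indeterminate form.

Combine fractions or rationalize to convert ∞-∞ to 0/0 form:
  lim(x→∞) ln(2x + 1) - ln(2x) = 0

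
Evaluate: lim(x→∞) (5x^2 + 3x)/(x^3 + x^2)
This is an ∞/∞ indeterminate form.

Apply L'Hôpital's rule: differentiate numerator and denominator separately.
  f(x) = 5·x^2 + 3·x   ⇒   f'(x) = 10·x + 3
  g(x) = x^3 + x^2   ⇒   g'(x) = 3·x^2 + 2·x
  lim(x→∞) f'(x)/g'(x) = lim(x→∞) (10·x + 3)/(3·x^2 + 2·x)
  = 0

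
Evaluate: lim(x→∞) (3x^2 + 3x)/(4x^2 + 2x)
This is an ∞/∞ indeterminate form.

Apply L'Hôpital's rule: differentiate numerator and denominator separately.
  f(x) = 3·x^2 + 3·x   ⇒   f'(x) = 6·x + 3
  g(x) = 4·x^2 + 2·x   ⇒   g'(x) = 8·x + 2
  lim(x→∞) f'(x)/g'(x) = lim(x→∞) (6·x + 3)/(8·x + 2)
  = 3/4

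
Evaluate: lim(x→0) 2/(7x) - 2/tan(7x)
This is an ∞-∞ indeterminate form.

Combine fractions or rationalize to convert ∞-∞ to 0/0 form:
  lim(x→0) 2/(7x) - 2/tan(7x) = 0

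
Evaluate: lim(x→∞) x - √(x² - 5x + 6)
This is an ∞-∞ indeterminate form.

Combine fractions or rationalize to convert ∞-∞ to 0/0 form:
  lim(x→∞) x - √(x² - 5x + 6) = 5/2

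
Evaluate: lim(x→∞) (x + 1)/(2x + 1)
This is an ∞/∞ indeterminate form.

Apply L'Hôpital's rule: differentiate numerator and denominator separately.
  f(x) = x + 1   ⇒   f'(x) = 1
  g(x) = 2·x + 1   ⇒   g'(x) = 2
  lim(x→∞) f'(x)/g'(x) = lim(x→∞) (1)/(2)
  = 1/2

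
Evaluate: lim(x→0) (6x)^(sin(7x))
This is an exponential indeterminate form.

For exponential indeterminate forms, take the natural log:
  Let L = lim(x→0) (6x)^(sin(7x))
  Then ln(L) = lim(x→0) [exponent × ln(base)]
  Evaluate using L'Hôpital or standard limits, then exponentiate.
  L = 1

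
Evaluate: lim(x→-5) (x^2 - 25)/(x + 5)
This is a standard limit.

Factor or rationalize the expression:
  lim(x→-5) (x^2 - 25)/(x + 5) = -10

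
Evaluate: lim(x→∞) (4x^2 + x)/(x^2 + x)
This is an ∞/∞ indeterminate form.

Apply L'Hôpital's rule: differentiate numerator and denominator separately.
  f(x) = 4·x^2 + x   ⇒   f'(x) = 8·x + 1
  g(x) = x^2 + x   ⇒   g'(x) = 2·x + 1
  lim(x→∞) f'(x)/g'(x) = lim(x→∞) (8·x + 1)/(2·x + 1)
  = 4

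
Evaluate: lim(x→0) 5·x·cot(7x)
This is a 0·∞ indeterminate form.

Rewrite 0·∞ as a quotient (0/0 or ∞/∞ form), then apply L'Hôpital's rule:
  lim(x→0) 5·x·cot(7x) = 5/7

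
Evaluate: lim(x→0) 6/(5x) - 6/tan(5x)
This is an ∞-∞ indeterminate form.

Combine fractions or rationalize to convert ∞-∞ to 0/0 form:
  lim(x→0) 6/(5x) - 6/tan(5x) = 0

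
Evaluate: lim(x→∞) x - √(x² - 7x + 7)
This is an ∞-∞ indeterminate form.

Combine fractions or rationalize to convert ∞-∞ to 0/0 form:
  lim(x→∞) x - √(x² - 7x + 7) = 7/2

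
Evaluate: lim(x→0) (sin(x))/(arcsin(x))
This is a 0/0 indeterminate form.

Apply L'Hôpital's rule: differentiate numerator and denominator separately.
  f(x) = sin(x)   ⇒   f'(x) = cos(x)
  g(x) = asin(x)   ⇒   g'(x) = 1/sqrt(1 - x^2)
  lim(x→0) f'(x)/g'(x) = lim(x→0) (cos(x))/(1/sqrt(1 - x^2))
  = 1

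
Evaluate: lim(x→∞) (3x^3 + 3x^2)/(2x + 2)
This is an ∞/∞ indeterminate form.

Apply L'Hôpital's rule: differentiate numerator and denominator separately.
  f(x) = 3·x^3 + 3·x^2   ⇒   f'(x) = 9·x^2 + 6·x
  g(x) = 2·x + 2   ⇒   g'(x) = 2
  lim(x→∞) f'(x)/g'(x) = lim(x→∞) (9·x^2 + 6·x)/(2)
  = ∞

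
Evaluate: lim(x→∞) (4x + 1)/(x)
This is an ∞/∞ indeterminate form.

Apply L'Hôpital's rule: differentiate numerator and denominator separately.
  f(x) = 4·x + 1   ⇒   f'(x) = 4
  g(x) = x   ⇒   g'(x) = 1
  lim(x→∞) f'(x)/g'(x) = lim(x→∞) (4)/(1)
  = 4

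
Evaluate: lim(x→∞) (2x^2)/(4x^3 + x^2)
This is an ∞/∞ indeterminate form.

Apply L'Hôpital's rule: differentiate numerator and denominator separately.
  f(x) = 2·x^2   ⇒   f'(x) = 4·x
  g(x) = 4·x^3 + x^2   ⇒   g'(x) = 12·x^2 + 2·x
  lim(x→∞) f'(x)/g'(x) = lim(x→∞) (4·x)/(12·x^2 + 2·x)
  = 0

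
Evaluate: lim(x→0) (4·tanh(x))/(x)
This is a 0/0 indeterminate form.

Apply L'Hôpital's rule: differentiate numerator and denominator separately.
  f(x) = 4·tanh(x)   ⇒   f'(x) = 4 - 4·tanh(x)^2
  g(x) = x   ⇒   g'(x) = 1
  lim(x→0) f'(x)/g'(x) = lim(x→0) (4 - 4·tanh(x)^2)/(1)
  = 4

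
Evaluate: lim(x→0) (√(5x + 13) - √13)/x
This is a standard limit.

Factor or rationalize the expression:
  lim(x→0) (√(5x + 13) - √13)/x = 5·sqrt(13)/26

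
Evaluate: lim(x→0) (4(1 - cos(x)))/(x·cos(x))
This is a 0/0 indeterminate form.

Apply L'Hôpital's rule: differentiate numerator and denominator separately.
  f(x) = 4 - 4·cos(x)   ⇒   f'(x) = 4·sin(x)
  g(x) = x·cos(x)   ⇒   g'(x) = -x·sin(x) + cos(x)
  lim(x→0) f'(x)/g'(x) = lim(x→0) (4·sin(x))/(-x·sin(x) + cos(x))
  = 0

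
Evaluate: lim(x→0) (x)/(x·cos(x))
This is a 0/0 indeterminate form.

Apply L'Hôpital's rule: differentiate numerator and denominator separately.
  f(x) = x   ⇒   f'(x) = 1
  g(x) = x·cos(x)   ⇒   g'(x) = -x·sin(x) + cos(x)
  lim(x→0) f'(x)/g'(x) = lim(x→0) (1)/(-x·sin(x) + cos(x))
  = 1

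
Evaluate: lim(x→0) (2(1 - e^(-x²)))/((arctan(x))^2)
This is a 0/0 indeterminate form.

Apply L'Hôpital's rule: differentiate numerator and denominator separately.
  f(x) = 2 - 2·e^(-x^2)   ⇒   f'(x) = 4·x·e^(-x^2)
  g(x) = atan(x)^2   ⇒   g'(x) = 2·atan(x)/(x^2 + 1)
  lim(x→0) f'(x)/g'(x) = lim(x→0) (4·x·e^(-x^2))/(2·atan(x)/(x^2 + 1))
  = 2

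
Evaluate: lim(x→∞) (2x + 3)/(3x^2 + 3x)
This is an ∞/∞ indeterminate form.

Apply L'Hôpital's rule: differentiate numerator and denominator separately.
  f(x) = 2·x + 3   ⇒   f'(x) = 2
  g(x) = 3·x^2 + 3·x   ⇒   g'(x) = 6·x + 3
  lim(x→∞) f'(x)/g'(x) = lim(x→∞) (2)/(6·x + 3)
  = 0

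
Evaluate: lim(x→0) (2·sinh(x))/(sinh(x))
This is a 0/0 indeterminate form.

Apply L'Hôpital's rule: differentiate numerator and denominator separately.
  f(x) = 2·sinh(x)   ⇒   f'(x) = 2·cosh(x)
  g(x) = sinh(x)   ⇒   g'(x) = cosh(x)
  lim(x→0) f'(x)/g'(x) = lim(x→0) (2·cosh(x))/(cosh(x))
  = 2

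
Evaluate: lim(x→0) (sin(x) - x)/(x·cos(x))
This is a 0/0 indeterminate form.

Apply L'Hôpital's rule: differentiate numerator and denominator separately.
  f(x) = -x + sin(x)   ⇒   f'(x) = cos(x) - 1
  g(x) = x·cos(x)   ⇒   g'(x) = -x·sin(x) + cos(x)
  lim(x→0) f'(x)/g'(x) = lim(x→0) (cos(x) - 1)/(-x·sin(x) + cos(x))
  = 0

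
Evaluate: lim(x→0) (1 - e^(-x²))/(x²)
This is a 0/0 indeterminate form.

Apply L'Hôpital's rule: differentiate numerator and denominator separately.
  f(x) = 1 - e^(-x^2)   ⇒   f'(x) = 2·x·e^(-x^2)
  g(x) = x^2   ⇒   g'(x) = 2·x
  lim(x→0) f'(x)/g'(x) = lim(x→0) (2·x·e^(-x^2))/(2·x)
  = 1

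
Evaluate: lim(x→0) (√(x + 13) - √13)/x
This is a standard limit.

Factor or rationalize the expression:
  lim(x→0) (√(x + 13) - √13)/x = sqrt(13)/26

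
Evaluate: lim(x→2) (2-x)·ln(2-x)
This is a 0·∞ indeterminate form.

Rewrite 0·∞ as a quotient (0/0 or ∞/∞ form), then apply L'Hôpital's rule:
  lim(x→2) (2-x)·ln(2-x) = 0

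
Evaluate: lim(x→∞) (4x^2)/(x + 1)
This is an ∞/∞ indeterminate form.

Apply L'Hôpital's rule: differentiate numerator and denominator separately.
  f(x) = 4·x^2   ⇒   f'(x) = 8·x
  g(x) = x + 1   ⇒   g'(x) = 1
  lim(x→∞) f'(x)/g'(x) = lim(x→∞) (8·x)/(1)
  = ∞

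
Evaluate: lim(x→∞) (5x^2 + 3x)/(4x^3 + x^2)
This is an ∞/∞ indeterminate form.

Apply L'Hôpital's rule: differentiate numerator and denominator separately.
  f(x) = 5·x^2 + 3·x   ⇒   f'(x) = 10·x + 3
  g(x) = 4·x^3 + x^2   ⇒   g'(x) = 12·x^2 + 2·x
  lim(x→∞) f'(x)/g'(x) = lim(x→∞) (10·x + 3)/(12·x^2 + 2·x)
  = 0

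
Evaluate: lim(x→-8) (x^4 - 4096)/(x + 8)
This is a standard limit.

Factor or rationalize the expression:
  lim(x→-8) (x^4 - 4096)/(x + 8) = -2048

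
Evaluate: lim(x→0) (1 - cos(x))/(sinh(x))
This is a 0/0 indeterminate form.

Apply L'Hôpital's rule: differentiate numerator and denominator separately.
  f(x) = 1 - cos(x)   ⇒   f'(x) = sin(x)
  g(x) = sinh(x)   ⇒   g'(x) = cosh(x)
  lim(x→0) f'(x)/g'(x) = lim(x→0) (sin(x))/(cosh(x))
  = 0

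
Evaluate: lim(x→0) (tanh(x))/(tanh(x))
This is a 0/0 indeterminate form.

Apply L'Hôpital's rule: differentiate numerator and denominator separately.
  f(x) = tanh(x)   ⇒   f'(x) = 1 - tanh(x)^2
  g(x) = tanh(x)   ⇒   g'(x) = 1 - tanh(x)^2
  lim(x→0) f'(x)/g'(x) = lim(x→0) (1 - tanh(x)^2)/(1 - tanh(x)^2)
  = 1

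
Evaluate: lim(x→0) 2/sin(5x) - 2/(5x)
This is an ∞-∞ indeterminate form.

Combine fractions or rationalize to convert ∞-∞ to 0/0 form:
  lim(x→0) 2/sin(5x) - 2/(5x) = 0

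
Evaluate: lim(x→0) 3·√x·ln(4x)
This is a 0·∞ indeterminate form.

Rewrite 0·∞ as a quotient (0/0 or ∞/∞ form), then apply L'Hôpital's rule:
  lim(x→0) 3·√x·ln(4x) = 0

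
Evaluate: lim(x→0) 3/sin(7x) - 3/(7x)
This is an ∞-∞ indeterminate form.

Combine fractions or rationalize to convert ∞-∞ to 0/0 form:
  lim(x→0) 3/sin(7x) - 3/(7x) = 0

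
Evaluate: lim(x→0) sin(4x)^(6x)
This is an exponential indeterminate form.

For exponential indeterminate forms, take the natural log:
  Let L = lim(x→0) sin(4x)^(6x)
  Then ln(L) = lim(x→0) [exponent × ln(base)]
  Evaluate using L'Hôpital or standard limits, then exponentiate.
  L = 1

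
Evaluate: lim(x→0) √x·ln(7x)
This is a 0·∞ indeterminate form.

Rewrite 0·∞ as a quotient (0/0 or ∞/∞ form), then apply L'Hôpital's rule:
  lim(x→0) √x·ln(7x) = 0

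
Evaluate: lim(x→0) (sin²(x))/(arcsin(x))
This is a 0/0 indeterminate form.

Apply L'Hôpital's rule: differentiate numerator and denominator separately.
  f(x) = sin(x)^2   ⇒   f'(x) = 2·sin(x)·cos(x)
  g(x) = asin(x)   ⇒   g'(x) = 1/sqrt(1 - x^2)
  lim(x→0) f'(x)/g'(x) = lim(x→0) (2·sin(x)·cos(x))/(1/sqrt(1 - x^2))
  = 0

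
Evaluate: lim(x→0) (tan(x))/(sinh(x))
This is a 0/0 indeterminate form.

Apply L'Hôpital's rule: differentiate numerator and denominator separately.
  f(x) = tan(x)   ⇒   f'(x) = tan(x)^2 + 1
  g(x) = sinh(x)   ⇒   g'(x) = cosh(x)
  lim(x→0) f'(x)/g'(x) = lim(x→0) (tan(x)^2 + 1)/(cosh(x))
  = 1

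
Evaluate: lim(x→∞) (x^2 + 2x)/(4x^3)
This is an ∞/∞ indeterminate form.

Apply L'Hôpital's rule: differentiate numerator and denominator separately.
  f(x) = x^2 + 2·x   ⇒   f'(x) = 2·x + 2
  g(x) = 4·x^3   ⇒   g'(x) = 12·x^2
  lim(x→∞) f'(x)/g'(x) = lim(x→∞) (2·x + 2)/(12·x^2)
  = 0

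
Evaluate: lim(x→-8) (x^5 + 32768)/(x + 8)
This is a standard limit.

Factor or rationalize the expression:
  lim(x→-8) (x^5 + 32768)/(x + 8) = 20480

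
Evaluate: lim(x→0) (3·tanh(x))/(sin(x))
This is a 0/0 indeterminate form.

Apply L'Hôpital's rule: differentiate numerator and denominator separately.
  f(x) = 3·tanh(x)   ⇒   f'(x) = 3 - 3·tanh(x)^2
  g(x) = sin(x)   ⇒   g'(x) = cos(x)
  lim(x→0) f'(x)/g'(x) = lim(x→0) (3 - 3·tanh(x)^2)/(cos(x))
  = 3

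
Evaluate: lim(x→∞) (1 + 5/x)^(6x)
This is an exponential indeterminate form.

For exponential indeterminate forms, take the natural log:
  Let L = lim(x→∞) (1 + 5/x)^(6x)
  Then ln(L) = lim(x→∞) [exponent × ln(base)]
  Evaluate using L'Hôpital or standard limits, then exponentiate.
  L = e^(30)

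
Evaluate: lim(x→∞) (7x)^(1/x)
This is an exponential indeterminate form.

For exponential indeterminate forms, take the natural log:
  Let L = lim(x→∞) (7x)^(1/x)
  Then ln(L) = lim(x→∞) [exponent × ln(base)]
  Evaluate using L'Hôpital or standard limits, then exponentiate.
  L = 1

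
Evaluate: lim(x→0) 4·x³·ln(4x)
This is a 0·∞ indeterminate form.

Rewrite 0·∞ as a quotient (0/0 or ∞/∞ form), then apply L'Hôpital's rule:
  lim(x→0) 4·x³·ln(4x) = 0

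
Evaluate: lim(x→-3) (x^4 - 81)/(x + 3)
This is a standard limit.

Factor or rationalize the expression:
  lim(x→-3) (x^4 - 81)/(x + 3) = -108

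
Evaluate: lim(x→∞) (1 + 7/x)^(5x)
This is an exponential indeterminate form.

For exponential indeterminate forms, take the natural log:
  Let L = lim(x→∞) (1 + 7/x)^(5x)
  Then ln(L) = lim(x→∞) [exponent × ln(base)]
  Evaluate using L'Hôpital or standard limits, then exponentiate.
  L = e^(35)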